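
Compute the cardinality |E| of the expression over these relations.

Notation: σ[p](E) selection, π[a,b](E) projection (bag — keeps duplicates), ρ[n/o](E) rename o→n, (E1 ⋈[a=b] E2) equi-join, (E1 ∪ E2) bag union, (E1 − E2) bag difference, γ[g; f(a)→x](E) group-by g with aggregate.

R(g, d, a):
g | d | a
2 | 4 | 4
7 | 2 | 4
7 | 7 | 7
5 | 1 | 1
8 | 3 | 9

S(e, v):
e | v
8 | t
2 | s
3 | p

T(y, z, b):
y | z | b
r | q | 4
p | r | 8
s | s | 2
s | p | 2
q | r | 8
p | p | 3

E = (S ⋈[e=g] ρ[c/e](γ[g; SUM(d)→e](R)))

Per-node cardinality:
  S → 3
  R → 5
  γ[g; SUM(d)→e](R) → 4
  ρ[c/e](γ[g; SUM(d)→e](R)) → 4
  (S ⋈[e=g] ρ[c/e](γ[g; SUM(d)→e](R))) → 2

|E| = 2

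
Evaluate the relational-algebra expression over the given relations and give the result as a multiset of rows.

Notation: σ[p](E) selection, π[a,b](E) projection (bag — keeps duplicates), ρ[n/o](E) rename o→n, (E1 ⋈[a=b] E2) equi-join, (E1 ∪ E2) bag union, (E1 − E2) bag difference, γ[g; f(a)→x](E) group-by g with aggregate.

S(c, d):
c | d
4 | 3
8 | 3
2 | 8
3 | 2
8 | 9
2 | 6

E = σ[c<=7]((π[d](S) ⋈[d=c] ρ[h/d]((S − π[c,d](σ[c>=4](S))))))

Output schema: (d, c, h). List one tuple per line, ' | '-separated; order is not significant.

Row counts bottom-up:
  S → 6
  π[d](S) → 6
  S → 6
  S → 6
  σ[c>=4](S) → 3
  π[c,d](σ[c>=4](S)) → 3
  (S − π[c,d](σ[c>=4](S))) → 3
  ρ[h/d]((S − π[c,d](σ[c>=4](S)))) → 3
  (π[d](S) ⋈[d=c] ρ[h/d]((S − π[c,d](σ[c>=4](S))))) → 4
  σ[c<=7]((π[d](S) ⋈[d=c] ρ[h/d]((S − π[c,d](σ[c>=4](S)))))) → 4

== RESULT ==
d | c | h
2 | 2 | 6
2 | 2 | 8
3 | 3 | 2
3 | 3 | 2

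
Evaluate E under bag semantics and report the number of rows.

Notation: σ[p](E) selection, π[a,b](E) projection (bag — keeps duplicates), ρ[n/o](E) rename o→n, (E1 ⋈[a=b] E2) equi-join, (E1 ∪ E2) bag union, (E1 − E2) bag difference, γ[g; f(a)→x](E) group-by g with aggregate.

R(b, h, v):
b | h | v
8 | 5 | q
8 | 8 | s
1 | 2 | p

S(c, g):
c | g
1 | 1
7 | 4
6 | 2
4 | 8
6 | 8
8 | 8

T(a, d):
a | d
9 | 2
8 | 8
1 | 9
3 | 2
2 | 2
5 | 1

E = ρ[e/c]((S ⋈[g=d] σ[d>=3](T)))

Per-node cardinality:
  S → 6
  T → 6
  σ[d>=3](T) → 2
  (S ⋈[g=d] σ[d>=3](T)) → 3
  ρ[e/c]((S ⋈[g=d] σ[d>=3](T))) → 3

|E| = 3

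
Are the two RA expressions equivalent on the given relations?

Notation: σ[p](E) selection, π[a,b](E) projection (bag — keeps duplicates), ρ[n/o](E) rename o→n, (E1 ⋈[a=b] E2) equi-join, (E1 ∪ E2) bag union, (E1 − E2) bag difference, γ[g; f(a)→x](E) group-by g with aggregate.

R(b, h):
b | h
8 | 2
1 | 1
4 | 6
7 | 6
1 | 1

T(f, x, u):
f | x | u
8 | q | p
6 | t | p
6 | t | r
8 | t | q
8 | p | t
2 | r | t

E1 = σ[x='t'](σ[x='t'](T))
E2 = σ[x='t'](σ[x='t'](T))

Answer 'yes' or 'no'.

E1 subexpression sizes:
  T → 6
  σ[x='t'](T) → 3
  σ[x='t'](σ[x='t'](T)) → 3
E2 subexpression sizes:
  T → 6
  σ[x='t'](T) → 3
  σ[x='t'](σ[x='t'](T)) → 3

E1 and E2 produce the same multiset:
f | x | u
6 | t | p
6 | t | r
8 | t | q

yes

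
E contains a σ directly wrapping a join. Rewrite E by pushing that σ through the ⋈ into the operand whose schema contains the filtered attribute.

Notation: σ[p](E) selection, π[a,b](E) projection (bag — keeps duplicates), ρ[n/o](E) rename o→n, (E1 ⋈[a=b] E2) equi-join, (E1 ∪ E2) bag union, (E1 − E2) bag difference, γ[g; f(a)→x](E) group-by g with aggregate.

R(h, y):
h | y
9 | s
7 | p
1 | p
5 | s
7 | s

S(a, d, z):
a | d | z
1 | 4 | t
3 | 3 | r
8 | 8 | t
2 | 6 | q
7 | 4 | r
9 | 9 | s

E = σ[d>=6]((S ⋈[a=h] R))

σ filters on d, owned by the left side.
E' = (σ[d>=6](S) ⋈[a=h] R)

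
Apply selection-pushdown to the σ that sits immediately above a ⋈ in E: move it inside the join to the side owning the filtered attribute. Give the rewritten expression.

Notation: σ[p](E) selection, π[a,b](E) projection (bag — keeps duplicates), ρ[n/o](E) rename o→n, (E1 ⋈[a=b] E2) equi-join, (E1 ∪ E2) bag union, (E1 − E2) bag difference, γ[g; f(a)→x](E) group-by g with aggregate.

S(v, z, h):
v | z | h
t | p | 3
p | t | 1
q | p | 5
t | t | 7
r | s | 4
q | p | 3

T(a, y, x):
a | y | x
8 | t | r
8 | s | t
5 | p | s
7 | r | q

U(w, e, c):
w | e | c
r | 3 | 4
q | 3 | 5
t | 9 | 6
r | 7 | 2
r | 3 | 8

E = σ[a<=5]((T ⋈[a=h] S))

σ filters on a, owned by the left side.
E' = (σ[a<=5](T) ⋈[a=h] S)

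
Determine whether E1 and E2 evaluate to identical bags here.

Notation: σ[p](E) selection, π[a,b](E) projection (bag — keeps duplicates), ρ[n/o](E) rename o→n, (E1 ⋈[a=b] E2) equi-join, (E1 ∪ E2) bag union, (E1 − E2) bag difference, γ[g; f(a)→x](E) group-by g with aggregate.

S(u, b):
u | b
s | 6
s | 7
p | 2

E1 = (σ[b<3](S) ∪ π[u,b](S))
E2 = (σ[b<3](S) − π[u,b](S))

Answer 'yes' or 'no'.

E1 stepwise |·|:
  S → 3
  σ[b<3](S) → 1
  S → 3
  π[u,b](S) → 3
  (σ[b<3](S) ∪ π[u,b](S)) → 4
E2 stepwise |·|:
  S → 3
  σ[b<3](S) → 1
  S → 3
  π[u,b](S) → 3
  (σ[b<3](S) − π[u,b](S)) → 0

E1 result:
u | b
p | 2
p | 2
s | 6
s | 7
E2 result:
u | b
(0 rows)
Witness: ('s', 6) appears 1× in E1 but 0× in E2.

no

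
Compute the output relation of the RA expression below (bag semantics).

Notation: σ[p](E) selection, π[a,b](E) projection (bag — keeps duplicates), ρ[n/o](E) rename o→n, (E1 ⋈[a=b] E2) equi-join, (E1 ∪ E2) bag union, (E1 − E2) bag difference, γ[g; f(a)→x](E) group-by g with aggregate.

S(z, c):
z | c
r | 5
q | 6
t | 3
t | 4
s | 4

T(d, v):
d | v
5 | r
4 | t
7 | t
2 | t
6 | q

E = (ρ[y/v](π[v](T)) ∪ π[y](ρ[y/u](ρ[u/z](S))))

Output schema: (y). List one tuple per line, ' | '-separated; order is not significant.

Subexpression sizes:
  T → 5
  π[v](T) → 5
  ρ[y/v](π[v](T)) → 5
  S → 5
  ρ[u/z](S) → 5
  ρ[y/u](ρ[u/z](S)) → 5
  π[y](ρ[y/u](ρ[u/z](S))) → 5
  (ρ[y/v](π[v](T)) ∪ π[y](ρ[y/u](ρ[u/z](S)))) → 10

== RESULT ==
y
q
q
r
r
s
t
t
t
t
t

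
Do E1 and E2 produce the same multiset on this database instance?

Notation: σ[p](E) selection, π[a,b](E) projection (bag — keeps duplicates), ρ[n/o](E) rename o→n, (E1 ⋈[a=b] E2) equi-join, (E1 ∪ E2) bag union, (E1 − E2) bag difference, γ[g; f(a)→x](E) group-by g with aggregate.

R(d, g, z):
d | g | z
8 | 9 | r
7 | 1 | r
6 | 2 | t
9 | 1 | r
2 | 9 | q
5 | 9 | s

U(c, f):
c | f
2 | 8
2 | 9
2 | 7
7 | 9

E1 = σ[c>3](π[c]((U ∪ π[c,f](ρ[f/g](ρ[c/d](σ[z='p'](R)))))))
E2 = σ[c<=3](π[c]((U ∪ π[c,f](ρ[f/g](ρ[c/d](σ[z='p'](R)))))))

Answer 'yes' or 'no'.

E1 per-node cardinality:
  U → 4
  R → 6
  σ[z='p'](R) → 0
  ρ[c/d](σ[z='p'](R)) → 0
  ρ[f/g](ρ[c/d](σ[z='p'](R))) → 0
  π[c,f](ρ[f/g](ρ[c/d](σ[z='p'](R)))) → 0
  (U ∪ π[c,f](ρ[f/g](ρ[c/d](σ[z='p'](R))))) → 4
  π[c]((U ∪ π[c,f](ρ[f/g](ρ[c/d](σ[z='p'](R)))))) → 4
  σ[c>3](π[c]((U ∪ π[c,f](ρ[f/g](ρ[c/d](σ[z='p'](R))))))) → 1
E2 per-node cardinality:
  U → 4
  R → 6
  σ[z='p'](R) → 0
  ρ[c/d](σ[z='p'](R)) → 0
  ρ[f/g](ρ[c/d](σ[z='p'](R))) → 0
  π[c,f](ρ[f/g](ρ[c/d](σ[z='p'](R)))) → 0
  (U ∪ π[c,f](ρ[f/g](ρ[c/d](σ[z='p'](R))))) → 4
  π[c]((U ∪ π[c,f](ρ[f/g](ρ[c/d](σ[z='p'](R)))))) → 4
  σ[c<=3](π[c]((U ∪ π[c,f](ρ[f/g](ρ[c/d](σ[z='p'](R))))))) → 3

E1 result:
c
7
E2 result:
c
2
2
2
Witness: (7,) appears 1× in E1 but 0× in E2.

no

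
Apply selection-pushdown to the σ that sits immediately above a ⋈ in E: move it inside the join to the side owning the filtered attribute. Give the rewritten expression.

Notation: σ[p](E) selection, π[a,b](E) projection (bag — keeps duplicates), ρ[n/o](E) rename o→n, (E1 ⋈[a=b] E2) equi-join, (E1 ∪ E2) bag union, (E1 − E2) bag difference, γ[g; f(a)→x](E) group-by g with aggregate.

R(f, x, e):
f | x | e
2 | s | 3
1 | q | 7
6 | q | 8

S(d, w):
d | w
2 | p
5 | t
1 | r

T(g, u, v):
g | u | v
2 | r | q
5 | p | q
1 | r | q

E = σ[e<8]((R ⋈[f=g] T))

σ filters on e, owned by the left side.
E' = (σ[e<8](R) ⋈[f=g] T)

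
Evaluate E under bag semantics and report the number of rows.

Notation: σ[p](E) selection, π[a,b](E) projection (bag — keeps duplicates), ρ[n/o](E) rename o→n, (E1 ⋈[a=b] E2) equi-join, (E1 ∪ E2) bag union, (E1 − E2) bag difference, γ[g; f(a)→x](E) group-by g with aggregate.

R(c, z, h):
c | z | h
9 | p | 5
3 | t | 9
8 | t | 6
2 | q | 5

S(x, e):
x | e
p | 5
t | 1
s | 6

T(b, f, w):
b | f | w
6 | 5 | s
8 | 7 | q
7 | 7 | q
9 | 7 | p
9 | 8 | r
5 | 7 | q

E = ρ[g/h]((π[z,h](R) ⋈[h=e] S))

Stepwise |·|:
  R → 4
  π[z,h](R) → 4
  S → 3
  (π[z,h](R) ⋈[h=e] S) → 3
  ρ[g/h]((π[z,h](R) ⋈[h=e] S)) → 3

|E| = 3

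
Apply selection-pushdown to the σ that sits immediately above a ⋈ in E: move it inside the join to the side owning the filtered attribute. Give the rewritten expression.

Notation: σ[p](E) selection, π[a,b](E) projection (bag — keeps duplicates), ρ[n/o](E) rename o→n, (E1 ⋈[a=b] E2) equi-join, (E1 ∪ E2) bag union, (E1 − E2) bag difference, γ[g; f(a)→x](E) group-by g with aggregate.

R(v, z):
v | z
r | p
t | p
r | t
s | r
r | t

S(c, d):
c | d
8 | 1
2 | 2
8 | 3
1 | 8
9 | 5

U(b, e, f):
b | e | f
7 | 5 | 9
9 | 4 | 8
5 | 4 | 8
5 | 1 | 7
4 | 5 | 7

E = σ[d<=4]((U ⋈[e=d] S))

σ filters on d, owned by the right side.
E' = (U ⋈[e=d] σ[d<=4](S))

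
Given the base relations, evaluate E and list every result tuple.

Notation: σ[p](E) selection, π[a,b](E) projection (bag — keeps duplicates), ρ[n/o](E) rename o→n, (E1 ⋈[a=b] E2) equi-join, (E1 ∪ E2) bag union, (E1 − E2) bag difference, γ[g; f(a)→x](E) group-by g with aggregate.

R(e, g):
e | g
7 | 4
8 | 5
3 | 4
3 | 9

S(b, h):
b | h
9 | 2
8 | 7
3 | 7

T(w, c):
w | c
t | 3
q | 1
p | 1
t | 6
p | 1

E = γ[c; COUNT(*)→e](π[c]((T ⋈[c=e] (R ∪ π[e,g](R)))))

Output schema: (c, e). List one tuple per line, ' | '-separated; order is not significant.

Subexpression sizes:
  T → 5
  R → 4
  R → 4
  π[e,g](R) → 4
  (R ∪ π[e,g](R)) → 8
  (T ⋈[c=e] (R ∪ π[e,g](R))) → 4
  π[c]((T ⋈[c=e] (R ∪ π[e,g](R)))) → 4
  γ[c; COUNT(*)→e](π[c]((T ⋈[c=e] (R ∪ π[e,g](R))))) → 1

== RESULT ==
c | e
3 | 4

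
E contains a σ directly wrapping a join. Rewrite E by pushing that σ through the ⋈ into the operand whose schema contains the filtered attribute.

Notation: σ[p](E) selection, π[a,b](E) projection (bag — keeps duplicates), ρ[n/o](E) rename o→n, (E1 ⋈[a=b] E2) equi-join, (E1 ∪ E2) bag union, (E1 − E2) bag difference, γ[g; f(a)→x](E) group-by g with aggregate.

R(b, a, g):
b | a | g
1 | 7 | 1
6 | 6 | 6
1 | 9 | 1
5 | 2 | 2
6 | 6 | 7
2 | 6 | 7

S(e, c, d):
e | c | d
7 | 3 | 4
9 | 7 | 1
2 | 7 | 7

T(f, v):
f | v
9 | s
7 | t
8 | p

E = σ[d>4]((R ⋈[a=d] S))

σ filters on d, owned by the right side.
E' = (R ⋈[a=d] σ[d>4](S))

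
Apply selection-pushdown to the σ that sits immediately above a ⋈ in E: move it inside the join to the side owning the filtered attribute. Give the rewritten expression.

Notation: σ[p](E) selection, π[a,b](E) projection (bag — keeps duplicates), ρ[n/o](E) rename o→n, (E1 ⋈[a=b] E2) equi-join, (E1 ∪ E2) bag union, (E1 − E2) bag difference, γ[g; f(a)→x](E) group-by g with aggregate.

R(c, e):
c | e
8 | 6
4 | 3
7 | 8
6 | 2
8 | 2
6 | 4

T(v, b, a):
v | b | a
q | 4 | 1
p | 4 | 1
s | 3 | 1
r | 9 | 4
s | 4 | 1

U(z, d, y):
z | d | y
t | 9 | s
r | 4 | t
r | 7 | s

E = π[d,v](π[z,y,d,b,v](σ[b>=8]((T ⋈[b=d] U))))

σ filters on b, owned by the left side.
E' = π[d,v](π[z,y,d,b,v]((σ[b>=8](T) ⋈[b=d] U)))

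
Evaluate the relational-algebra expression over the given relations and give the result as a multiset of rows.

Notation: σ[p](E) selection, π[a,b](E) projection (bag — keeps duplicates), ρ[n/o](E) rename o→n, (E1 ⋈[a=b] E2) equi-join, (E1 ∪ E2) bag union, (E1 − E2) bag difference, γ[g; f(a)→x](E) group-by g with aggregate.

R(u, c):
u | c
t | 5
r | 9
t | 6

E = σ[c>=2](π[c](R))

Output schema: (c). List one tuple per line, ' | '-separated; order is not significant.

Subexpression sizes:
  R → 3
  π[c](R) → 3
  σ[c>=2](π[c](R)) → 3

== RESULT ==
c
5
6
9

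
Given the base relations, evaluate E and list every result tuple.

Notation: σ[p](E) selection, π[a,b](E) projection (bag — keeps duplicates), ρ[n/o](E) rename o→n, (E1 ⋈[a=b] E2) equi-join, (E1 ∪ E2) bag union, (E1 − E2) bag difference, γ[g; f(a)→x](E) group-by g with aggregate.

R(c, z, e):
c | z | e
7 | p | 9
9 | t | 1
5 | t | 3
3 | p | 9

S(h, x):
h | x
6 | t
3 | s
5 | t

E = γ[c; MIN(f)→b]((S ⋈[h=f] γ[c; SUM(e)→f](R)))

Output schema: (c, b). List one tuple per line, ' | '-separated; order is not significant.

Subexpression sizes:
  S → 3
  R → 4
  γ[c; SUM(e)→f](R) → 4
  (S ⋈[h=f] γ[c; SUM(e)→f](R)) → 1
  γ[c; MIN(f)→b]((S ⋈[h=f] γ[c; SUM(e)→f](R))) → 1

== RESULT ==
c | b
5 | 3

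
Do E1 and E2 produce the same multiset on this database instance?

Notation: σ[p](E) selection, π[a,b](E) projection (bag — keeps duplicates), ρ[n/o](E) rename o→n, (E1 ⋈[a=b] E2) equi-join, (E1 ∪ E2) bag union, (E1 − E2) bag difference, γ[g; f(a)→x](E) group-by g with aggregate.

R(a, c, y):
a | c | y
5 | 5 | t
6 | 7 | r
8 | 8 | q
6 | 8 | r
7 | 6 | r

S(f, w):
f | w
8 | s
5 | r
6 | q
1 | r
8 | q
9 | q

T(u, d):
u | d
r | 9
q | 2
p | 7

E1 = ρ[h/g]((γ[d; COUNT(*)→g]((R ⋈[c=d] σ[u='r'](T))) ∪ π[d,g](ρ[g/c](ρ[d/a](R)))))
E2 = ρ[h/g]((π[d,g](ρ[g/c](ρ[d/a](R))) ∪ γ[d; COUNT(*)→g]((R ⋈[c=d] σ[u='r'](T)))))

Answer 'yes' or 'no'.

E1 stepwise |·|:
  R → 5
  T → 3
  σ[u='r'](T) → 1
  (R ⋈[c=d] σ[u='r'](T)) → 0
  γ[d; COUNT(*)→g]((R ⋈[c=d] σ[u='r'](T))) → 0
  R → 5
  ρ[d/a](R) → 5
  ρ[g/c](ρ[d/a](R)) → 5
  π[d,g](ρ[g/c](ρ[d/a](R))) → 5
  (γ[d; COUNT(*)→g]((R ⋈[c=d] σ[u='r'](T))) ∪ π[d,g](ρ[g/c](ρ[d/a](R)))) → 5
  ρ[h/g]((γ[d; COUNT(*)→g]((R ⋈[c=d] σ[u='r'](T))) ∪ π[d,g](ρ[g/c](ρ[d/a](R))))) → 5
E2 stepwise |·|:
  R → 5
  ρ[d/a](R) → 5
  ρ[g/c](ρ[d/a](R)) → 5
  π[d,g](ρ[g/c](ρ[d/a](R))) → 5
  R → 5
  T → 3
  σ[u='r'](T) → 1
  (R ⋈[c=d] σ[u='r'](T)) → 0
  γ[d; COUNT(*)→g]((R ⋈[c=d] σ[u='r'](T))) → 0
  (π[d,g](ρ[g/c](ρ[d/a](R))) ∪ γ[d; COUNT(*)→g]((R ⋈[c=d] σ[u='r'](T)))) → 5
  ρ[h/g]((π[d,g](ρ[g/c](ρ[d/a](R))) ∪ γ[d; COUNT(*)→g]((R ⋈[c=d] σ[u='r'](T))))) → 5

E1 and E2 produce the same multiset:
d | h
5 | 5
6 | 7
6 | 8
7 | 6
8 | 8

yes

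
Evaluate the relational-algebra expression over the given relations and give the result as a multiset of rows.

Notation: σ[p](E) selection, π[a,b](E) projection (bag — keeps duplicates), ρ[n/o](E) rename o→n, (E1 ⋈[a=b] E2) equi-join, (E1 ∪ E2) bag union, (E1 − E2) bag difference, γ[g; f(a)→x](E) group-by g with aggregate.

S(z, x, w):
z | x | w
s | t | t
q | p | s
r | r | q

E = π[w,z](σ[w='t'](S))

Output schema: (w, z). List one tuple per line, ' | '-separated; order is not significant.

Row counts bottom-up:
  S → 3
  σ[w='t'](S) → 1
  π[w,z](σ[w='t'](S)) → 1

== RESULT ==
w | z
t | s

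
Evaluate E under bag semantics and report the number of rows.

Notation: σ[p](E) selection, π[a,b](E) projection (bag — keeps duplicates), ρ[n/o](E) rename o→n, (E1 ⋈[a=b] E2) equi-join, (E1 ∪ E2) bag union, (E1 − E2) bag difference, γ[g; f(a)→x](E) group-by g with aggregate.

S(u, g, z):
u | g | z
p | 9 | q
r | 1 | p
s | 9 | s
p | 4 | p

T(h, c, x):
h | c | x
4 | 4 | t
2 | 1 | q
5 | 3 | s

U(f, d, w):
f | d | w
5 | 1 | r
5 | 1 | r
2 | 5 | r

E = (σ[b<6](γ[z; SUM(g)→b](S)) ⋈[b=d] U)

Stepwise |·|:
  S → 4
  γ[z; SUM(g)→b](S) → 3
  σ[b<6](γ[z; SUM(g)→b](S)) → 1
  U → 3
  (σ[b<6](γ[z; SUM(g)→b](S)) ⋈[b=d] U) → 1

|E| = 1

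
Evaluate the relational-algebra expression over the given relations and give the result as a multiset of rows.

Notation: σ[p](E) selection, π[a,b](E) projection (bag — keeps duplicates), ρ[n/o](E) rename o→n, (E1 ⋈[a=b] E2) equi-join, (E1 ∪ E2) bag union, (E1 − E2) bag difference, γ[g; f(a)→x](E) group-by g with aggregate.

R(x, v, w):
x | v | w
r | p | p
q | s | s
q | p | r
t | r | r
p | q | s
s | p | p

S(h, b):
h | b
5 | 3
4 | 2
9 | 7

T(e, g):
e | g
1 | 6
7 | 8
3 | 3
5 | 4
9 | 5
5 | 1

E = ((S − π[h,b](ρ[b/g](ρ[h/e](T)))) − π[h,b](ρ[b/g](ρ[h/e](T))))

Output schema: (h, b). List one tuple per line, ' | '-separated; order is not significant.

Row counts bottom-up:
  S → 3
  T → 6
  ρ[h/e](T) → 6
  ρ[b/g](ρ[h/e](T)) → 6
  π[h,b](ρ[b/g](ρ[h/e](T))) → 6
  (S − π[h,b](ρ[b/g](ρ[h/e](T)))) → 3
  T → 6
  ρ[h/e](T) → 6
  ρ[b/g](ρ[h/e](T)) → 6
  π[h,b](ρ[b/g](ρ[h/e](T))) → 6
  ((S − π[h,b](ρ[b/g](ρ[h/e](T)))) − π[h,b](ρ[b/g](ρ[h/e](T)))) → 3

== RESULT ==
h | b
4 | 2
5 | 3
9 | 7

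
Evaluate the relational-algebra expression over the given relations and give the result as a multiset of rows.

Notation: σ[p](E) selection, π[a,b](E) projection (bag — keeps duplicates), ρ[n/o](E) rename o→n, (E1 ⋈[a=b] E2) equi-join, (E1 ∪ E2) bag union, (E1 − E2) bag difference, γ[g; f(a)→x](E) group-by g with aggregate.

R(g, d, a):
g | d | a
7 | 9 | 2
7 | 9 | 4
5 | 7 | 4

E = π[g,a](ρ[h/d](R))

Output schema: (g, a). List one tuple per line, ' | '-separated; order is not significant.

Stepwise |·|:
  R → 3
  ρ[h/d](R) → 3
  π[g,a](ρ[h/d](R)) → 3

== RESULT ==
g | a
5 | 4
7 | 2
7 | 4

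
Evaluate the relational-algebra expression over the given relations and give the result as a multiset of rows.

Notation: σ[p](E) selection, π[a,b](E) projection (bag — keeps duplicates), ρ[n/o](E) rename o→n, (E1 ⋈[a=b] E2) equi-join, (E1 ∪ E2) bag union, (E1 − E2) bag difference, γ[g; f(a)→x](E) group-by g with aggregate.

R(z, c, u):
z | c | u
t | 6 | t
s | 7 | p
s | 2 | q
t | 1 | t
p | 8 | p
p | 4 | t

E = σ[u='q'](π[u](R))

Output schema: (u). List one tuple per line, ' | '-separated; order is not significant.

Stepwise |·|:
  R → 6
  π[u](R) → 6
  σ[u='q'](π[u](R)) → 1

== RESULT ==
u
q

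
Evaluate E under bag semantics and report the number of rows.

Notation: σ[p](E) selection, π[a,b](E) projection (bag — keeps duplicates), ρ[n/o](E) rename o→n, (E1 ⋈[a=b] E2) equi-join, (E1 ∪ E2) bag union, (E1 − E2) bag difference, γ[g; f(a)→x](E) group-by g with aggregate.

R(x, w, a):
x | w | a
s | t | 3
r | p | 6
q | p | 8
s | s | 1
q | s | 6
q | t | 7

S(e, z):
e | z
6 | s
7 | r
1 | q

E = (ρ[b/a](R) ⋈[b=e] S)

Subexpression sizes:
  R → 6
  ρ[b/a](R) → 6
  S → 3
  (ρ[b/a](R) ⋈[b=e] S) → 4

|E| = 4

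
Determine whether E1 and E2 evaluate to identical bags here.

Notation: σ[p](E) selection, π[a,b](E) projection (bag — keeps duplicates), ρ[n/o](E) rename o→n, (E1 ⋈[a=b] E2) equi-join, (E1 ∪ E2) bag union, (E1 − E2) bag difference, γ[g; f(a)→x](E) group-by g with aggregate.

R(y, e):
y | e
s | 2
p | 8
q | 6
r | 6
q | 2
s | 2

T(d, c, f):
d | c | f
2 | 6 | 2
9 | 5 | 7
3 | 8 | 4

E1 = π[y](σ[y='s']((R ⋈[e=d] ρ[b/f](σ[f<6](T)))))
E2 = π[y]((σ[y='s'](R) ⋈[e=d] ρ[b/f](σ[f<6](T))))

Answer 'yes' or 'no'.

E1 row counts bottom-up:
  R → 6
  T → 3
  σ[f<6](T) → 2
  ρ[b/f](σ[f<6](T)) → 2
  (R ⋈[e=d] ρ[b/f](σ[f<6](T))) → 3
  σ[y='s']((R ⋈[e=d] ρ[b/f](σ[f<6](T)))) → 2
  π[y](σ[y='s']((R ⋈[e=d] ρ[b/f](σ[f<6](T))))) → 2
E2 row counts bottom-up:
  R → 6
  σ[y='s'](R) → 2
  T → 3
  σ[f<6](T) → 2
  ρ[b/f](σ[f<6](T)) → 2
  (σ[y='s'](R) ⋈[e=d] ρ[b/f](σ[f<6](T))) → 2
  π[y]((σ[y='s'](R) ⋈[e=d] ρ[b/f](σ[f<6](T)))) → 2

E1 and E2 produce the same multiset:
y
s
s

yes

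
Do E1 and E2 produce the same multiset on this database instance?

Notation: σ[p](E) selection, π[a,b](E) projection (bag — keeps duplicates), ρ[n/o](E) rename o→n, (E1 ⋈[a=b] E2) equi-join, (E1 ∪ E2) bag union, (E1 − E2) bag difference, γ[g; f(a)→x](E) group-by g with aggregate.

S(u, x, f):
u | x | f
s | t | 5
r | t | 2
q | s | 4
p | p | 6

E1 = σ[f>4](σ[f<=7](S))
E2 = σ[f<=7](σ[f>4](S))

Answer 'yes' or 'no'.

E1 row counts bottom-up:
  S → 4
  σ[f<=7](S) → 4
  σ[f>4](σ[f<=7](S)) → 2
E2 row counts bottom-up:
  S → 4
  σ[f>4](S) → 2
  σ[f<=7](σ[f>4](S)) → 2

E1 and E2 produce the same multiset:
u | x | f
p | p | 6
s | t | 5

yes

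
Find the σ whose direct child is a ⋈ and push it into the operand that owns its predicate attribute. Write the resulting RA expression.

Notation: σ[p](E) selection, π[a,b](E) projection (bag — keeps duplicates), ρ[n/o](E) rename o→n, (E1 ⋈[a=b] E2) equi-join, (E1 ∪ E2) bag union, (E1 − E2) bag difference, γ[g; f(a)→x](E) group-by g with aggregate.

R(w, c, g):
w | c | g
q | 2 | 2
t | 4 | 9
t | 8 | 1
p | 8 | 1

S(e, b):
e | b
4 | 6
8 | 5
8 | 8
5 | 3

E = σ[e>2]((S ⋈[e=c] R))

σ filters on e, owned by the left side.
E' = (σ[e>2](S) ⋈[e=c] R)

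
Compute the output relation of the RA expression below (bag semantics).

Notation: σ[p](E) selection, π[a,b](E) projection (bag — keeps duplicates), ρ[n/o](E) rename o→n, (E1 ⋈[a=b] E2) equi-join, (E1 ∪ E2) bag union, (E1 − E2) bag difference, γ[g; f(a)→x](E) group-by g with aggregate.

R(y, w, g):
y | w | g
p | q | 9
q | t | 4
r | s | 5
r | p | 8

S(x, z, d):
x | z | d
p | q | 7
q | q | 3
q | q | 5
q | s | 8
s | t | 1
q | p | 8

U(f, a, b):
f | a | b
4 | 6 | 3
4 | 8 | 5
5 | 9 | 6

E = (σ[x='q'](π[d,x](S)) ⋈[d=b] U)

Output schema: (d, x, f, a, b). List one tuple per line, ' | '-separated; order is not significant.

Per-node cardinality:
  S → 6
  π[d,x](S) → 6
  σ[x='q'](π[d,x](S)) → 4
  U → 3
  (σ[x='q'](π[d,x](S)) ⋈[d=b] U) → 2

== RESULT ==
d | x | f | a | b
3 | q | 4 | 6 | 3
5 | q | 4 | 8 | 5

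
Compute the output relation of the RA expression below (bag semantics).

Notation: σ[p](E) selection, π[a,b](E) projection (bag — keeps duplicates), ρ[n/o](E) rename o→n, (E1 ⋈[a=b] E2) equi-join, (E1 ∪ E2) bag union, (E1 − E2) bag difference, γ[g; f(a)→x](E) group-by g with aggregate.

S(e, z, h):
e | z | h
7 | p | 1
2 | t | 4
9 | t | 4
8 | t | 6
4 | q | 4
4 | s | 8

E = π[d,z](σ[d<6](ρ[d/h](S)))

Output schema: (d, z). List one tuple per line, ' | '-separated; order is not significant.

Subexpression sizes:
  S → 6
  ρ[d/h](S) → 6
  σ[d<6](ρ[d/h](S)) → 4
  π[d,z](σ[d<6](ρ[d/h](S))) → 4

== RESULT ==
d | z
1 | p
4 | q
4 | t
4 | t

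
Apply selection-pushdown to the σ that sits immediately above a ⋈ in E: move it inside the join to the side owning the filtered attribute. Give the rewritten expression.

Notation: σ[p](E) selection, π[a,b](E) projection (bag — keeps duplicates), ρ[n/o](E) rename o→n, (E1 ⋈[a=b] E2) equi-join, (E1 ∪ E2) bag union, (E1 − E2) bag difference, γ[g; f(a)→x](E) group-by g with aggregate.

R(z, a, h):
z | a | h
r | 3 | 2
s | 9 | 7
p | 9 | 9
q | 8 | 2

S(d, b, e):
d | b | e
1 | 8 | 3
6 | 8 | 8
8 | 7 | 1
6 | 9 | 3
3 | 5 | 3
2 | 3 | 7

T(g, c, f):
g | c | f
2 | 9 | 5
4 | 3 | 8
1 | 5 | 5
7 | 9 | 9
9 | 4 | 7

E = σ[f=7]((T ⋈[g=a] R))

σ filters on f, owned by the left side.
E' = (σ[f=7](T) ⋈[g=a] R)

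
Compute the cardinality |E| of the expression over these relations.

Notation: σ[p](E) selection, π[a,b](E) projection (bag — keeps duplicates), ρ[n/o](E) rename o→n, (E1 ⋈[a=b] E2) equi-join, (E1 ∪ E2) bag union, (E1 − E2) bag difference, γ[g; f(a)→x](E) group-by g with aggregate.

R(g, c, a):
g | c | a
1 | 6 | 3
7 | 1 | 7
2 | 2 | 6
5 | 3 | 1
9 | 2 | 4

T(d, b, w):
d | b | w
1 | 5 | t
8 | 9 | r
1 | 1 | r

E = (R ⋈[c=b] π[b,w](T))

Row counts bottom-up:
  R → 5
  T → 3
  π[b,w](T) → 3
  (R ⋈[c=b] π[b,w](T)) → 1

|E| = 1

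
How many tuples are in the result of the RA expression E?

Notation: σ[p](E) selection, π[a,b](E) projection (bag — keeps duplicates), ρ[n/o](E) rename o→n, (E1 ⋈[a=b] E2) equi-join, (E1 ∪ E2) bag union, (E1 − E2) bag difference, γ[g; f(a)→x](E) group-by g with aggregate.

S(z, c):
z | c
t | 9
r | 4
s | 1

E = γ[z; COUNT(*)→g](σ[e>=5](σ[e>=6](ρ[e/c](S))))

Stepwise |·|:
  S → 3
  ρ[e/c](S) → 3
  σ[e>=6](ρ[e/c](S)) → 1
  σ[e>=5](σ[e>=6](ρ[e/c](S))) → 1
  γ[z; COUNT(*)→g](σ[e>=5](σ[e>=6](ρ[e/c](S)))) → 1

|E| = 1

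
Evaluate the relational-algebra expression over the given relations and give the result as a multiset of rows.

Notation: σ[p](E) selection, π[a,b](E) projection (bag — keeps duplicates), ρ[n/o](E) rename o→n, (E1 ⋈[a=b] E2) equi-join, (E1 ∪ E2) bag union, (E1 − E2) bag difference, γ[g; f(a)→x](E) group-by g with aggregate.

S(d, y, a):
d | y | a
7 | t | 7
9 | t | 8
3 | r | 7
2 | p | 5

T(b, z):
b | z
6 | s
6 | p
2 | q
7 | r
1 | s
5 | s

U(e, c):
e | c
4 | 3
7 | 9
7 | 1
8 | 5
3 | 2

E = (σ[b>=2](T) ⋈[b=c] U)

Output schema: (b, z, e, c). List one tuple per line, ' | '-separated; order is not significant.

Row counts bottom-up:
  T → 6
  σ[b>=2](T) → 5
  U → 5
  (σ[b>=2](T) ⋈[b=c] U) → 2

== RESULT ==
b | z | e | c
2 | q | 3 | 2
5 | s | 8 | 5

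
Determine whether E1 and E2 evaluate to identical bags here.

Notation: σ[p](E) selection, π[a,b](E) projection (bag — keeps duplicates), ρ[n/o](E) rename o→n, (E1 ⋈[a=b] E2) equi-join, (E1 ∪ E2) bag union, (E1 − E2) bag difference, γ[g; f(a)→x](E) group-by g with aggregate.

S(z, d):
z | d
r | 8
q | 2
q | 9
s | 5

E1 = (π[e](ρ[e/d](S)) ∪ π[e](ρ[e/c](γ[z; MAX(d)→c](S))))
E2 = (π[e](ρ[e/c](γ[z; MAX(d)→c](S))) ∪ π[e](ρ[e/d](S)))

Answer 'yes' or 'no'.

E1 row counts bottom-up:
  S → 4
  ρ[e/d](S) → 4
  π[e](ρ[e/d](S)) → 4
  S → 4
  γ[z; MAX(d)→c](S) → 3
  ρ[e/c](γ[z; MAX(d)→c](S)) → 3
  π[e](ρ[e/c](γ[z; MAX(d)→c](S))) → 3
  (π[e](ρ[e/d](S)) ∪ π[e](ρ[e/c](γ[z; MAX(d)→c](S)))) → 7
E2 row counts bottom-up:
  S → 4
  γ[z; MAX(d)→c](S) → 3
  ρ[e/c](γ[z; MAX(d)→c](S)) → 3
  π[e](ρ[e/c](γ[z; MAX(d)→c](S))) → 3
  S → 4
  ρ[e/d](S) → 4
  π[e](ρ[e/d](S)) → 4
  (π[e](ρ[e/c](γ[z; MAX(d)→c](S))) ∪ π[e](ρ[e/d](S))) → 7

E1 and E2 produce the same multiset:
e
2
5
5
8
8
9
9

yes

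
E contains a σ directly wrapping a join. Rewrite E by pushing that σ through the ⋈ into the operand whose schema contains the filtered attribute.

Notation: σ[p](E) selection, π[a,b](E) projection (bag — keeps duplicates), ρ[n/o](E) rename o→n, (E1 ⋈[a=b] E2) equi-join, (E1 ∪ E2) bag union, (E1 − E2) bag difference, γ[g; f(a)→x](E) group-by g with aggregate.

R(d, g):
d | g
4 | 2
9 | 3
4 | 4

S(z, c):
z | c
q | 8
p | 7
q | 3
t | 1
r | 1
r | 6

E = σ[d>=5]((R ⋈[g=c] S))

σ filters on d, owned by the left side.
E' = (σ[d>=5](R) ⋈[g=c] S)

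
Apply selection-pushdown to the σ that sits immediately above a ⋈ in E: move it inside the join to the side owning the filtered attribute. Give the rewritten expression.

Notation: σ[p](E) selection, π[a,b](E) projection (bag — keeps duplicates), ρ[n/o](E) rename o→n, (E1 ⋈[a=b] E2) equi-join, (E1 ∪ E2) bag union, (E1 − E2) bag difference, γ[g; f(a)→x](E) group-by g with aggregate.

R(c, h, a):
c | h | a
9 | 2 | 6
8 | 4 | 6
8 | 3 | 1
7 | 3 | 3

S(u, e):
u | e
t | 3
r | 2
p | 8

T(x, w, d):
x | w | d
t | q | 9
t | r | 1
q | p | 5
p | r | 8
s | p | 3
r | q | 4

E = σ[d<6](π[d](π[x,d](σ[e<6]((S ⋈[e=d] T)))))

σ filters on e, owned by the left side.
E' = σ[d<6](π[d](π[x,d]((σ[e<6](S) ⋈[e=d] T))))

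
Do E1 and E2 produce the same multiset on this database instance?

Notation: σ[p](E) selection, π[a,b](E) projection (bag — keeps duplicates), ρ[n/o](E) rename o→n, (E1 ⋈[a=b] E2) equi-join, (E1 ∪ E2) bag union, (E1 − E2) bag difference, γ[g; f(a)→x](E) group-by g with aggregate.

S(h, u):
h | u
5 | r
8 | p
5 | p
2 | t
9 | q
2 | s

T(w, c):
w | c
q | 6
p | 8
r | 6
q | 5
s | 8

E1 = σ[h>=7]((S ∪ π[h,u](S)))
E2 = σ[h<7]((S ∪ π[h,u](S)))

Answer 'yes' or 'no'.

E1 subexpression sizes:
  S → 6
  S → 6
  π[h,u](S) → 6
  (S ∪ π[h,u](S)) → 12
  σ[h>=7]((S ∪ π[h,u](S))) → 4
E2 subexpression sizes:
  S → 6
  S → 6
  π[h,u](S) → 6
  (S ∪ π[h,u](S)) → 12
  σ[h<7]((S ∪ π[h,u](S))) → 8

E1 result:
h | u
8 | p
8 | p
9 | q
9 | q
E2 result:
h | u
2 | s
2 | s
2 | t
2 | t
5 | p
5 | p
5 | r
5 | r
Witness: (2, 't') appears 0× in E1 but 2× in E2.

no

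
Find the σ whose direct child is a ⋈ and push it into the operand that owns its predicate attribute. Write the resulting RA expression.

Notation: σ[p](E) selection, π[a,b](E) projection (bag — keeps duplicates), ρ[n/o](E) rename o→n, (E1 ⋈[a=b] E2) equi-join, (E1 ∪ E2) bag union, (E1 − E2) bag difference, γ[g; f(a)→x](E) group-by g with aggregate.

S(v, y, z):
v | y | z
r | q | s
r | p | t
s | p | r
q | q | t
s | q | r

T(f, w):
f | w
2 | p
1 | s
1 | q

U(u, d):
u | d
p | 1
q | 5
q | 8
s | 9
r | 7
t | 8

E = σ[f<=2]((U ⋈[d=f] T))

σ filters on f, owned by the right side.
E' = (U ⋈[d=f] σ[f<=2](T))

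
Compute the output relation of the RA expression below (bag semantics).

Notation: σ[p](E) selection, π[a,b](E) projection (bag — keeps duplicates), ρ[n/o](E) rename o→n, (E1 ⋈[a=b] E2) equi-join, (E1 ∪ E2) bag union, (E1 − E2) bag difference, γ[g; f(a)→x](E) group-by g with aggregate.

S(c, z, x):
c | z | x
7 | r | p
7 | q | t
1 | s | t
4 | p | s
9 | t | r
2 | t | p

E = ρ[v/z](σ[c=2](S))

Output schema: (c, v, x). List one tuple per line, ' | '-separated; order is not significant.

Stepwise |·|:
  S → 6
  σ[c=2](S) → 1
  ρ[v/z](σ[c=2](S)) → 1

== RESULT ==
c | v | x
2 | t | p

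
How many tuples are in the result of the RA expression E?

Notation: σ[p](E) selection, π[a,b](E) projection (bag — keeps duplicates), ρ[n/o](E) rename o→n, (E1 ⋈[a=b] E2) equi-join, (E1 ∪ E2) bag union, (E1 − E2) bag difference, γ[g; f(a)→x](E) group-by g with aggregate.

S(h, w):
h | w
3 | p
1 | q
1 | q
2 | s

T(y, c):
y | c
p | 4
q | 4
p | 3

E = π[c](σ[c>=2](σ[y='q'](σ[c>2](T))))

Subexpression sizes:
  T → 3
  σ[c>2](T) → 3
  σ[y='q'](σ[c>2](T)) → 1
  σ[c>=2](σ[y='q'](σ[c>2](T))) → 1
  π[c](σ[c>=2](σ[y='q'](σ[c>2](T)))) → 1

|E| = 1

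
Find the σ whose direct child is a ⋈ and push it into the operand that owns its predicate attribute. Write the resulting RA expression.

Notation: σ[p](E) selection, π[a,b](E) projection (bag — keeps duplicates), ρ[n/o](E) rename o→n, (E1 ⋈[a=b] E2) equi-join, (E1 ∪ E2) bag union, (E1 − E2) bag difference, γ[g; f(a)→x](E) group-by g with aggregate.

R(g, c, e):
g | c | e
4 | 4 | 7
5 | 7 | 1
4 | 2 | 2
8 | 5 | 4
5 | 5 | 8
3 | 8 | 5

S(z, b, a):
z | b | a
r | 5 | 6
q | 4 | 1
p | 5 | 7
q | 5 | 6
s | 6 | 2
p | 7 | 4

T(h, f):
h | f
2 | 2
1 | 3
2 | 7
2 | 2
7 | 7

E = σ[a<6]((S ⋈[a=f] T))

σ filters on a, owned by the left side.
E' = (σ[a<6](S) ⋈[a=f] T)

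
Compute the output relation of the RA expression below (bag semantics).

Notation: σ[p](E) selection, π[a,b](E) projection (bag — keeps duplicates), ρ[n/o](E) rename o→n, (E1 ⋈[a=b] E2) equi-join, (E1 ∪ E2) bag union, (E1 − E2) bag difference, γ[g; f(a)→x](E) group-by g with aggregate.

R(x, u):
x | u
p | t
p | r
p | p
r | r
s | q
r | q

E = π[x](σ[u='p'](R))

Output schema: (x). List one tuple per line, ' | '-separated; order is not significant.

Row counts bottom-up:
  R → 6
  σ[u='p'](R) → 1
  π[x](σ[u='p'](R)) → 1

== RESULT ==
x
p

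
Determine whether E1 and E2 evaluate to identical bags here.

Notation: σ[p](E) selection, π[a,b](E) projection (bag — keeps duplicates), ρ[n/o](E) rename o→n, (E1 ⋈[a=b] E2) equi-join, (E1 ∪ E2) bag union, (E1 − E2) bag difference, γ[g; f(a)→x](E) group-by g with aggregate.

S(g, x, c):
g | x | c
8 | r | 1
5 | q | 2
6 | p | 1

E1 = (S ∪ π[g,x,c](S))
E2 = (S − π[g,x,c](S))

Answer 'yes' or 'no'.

E1 per-node cardinality:
  S → 3
  S → 3
  π[g,x,c](S) → 3
  (S ∪ π[g,x,c](S)) → 6
E2 per-node cardinality:
  S → 3
  S → 3
  π[g,x,c](S) → 3
  (S − π[g,x,c](S)) → 0

E1 result:
g | x | c
5 | q | 2
5 | q | 2
6 | p | 1
6 | p | 1
8 | r | 1
8 | r | 1
E2 result:
g | x | c
(0 rows)
Witness: (8, 'r', 1) appears 2× in E1 but 0× in E2.

no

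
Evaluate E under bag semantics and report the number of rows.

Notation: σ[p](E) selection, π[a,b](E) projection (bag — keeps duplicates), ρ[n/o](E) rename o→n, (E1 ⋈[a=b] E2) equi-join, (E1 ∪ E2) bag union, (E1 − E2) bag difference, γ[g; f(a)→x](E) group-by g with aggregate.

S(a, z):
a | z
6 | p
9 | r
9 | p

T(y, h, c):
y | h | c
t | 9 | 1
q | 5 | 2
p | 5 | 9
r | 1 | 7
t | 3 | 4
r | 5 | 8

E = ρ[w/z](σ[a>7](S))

Stepwise |·|:
  S → 3
  σ[a>7](S) → 2
  ρ[w/z](σ[a>7](S)) → 2

|E| = 2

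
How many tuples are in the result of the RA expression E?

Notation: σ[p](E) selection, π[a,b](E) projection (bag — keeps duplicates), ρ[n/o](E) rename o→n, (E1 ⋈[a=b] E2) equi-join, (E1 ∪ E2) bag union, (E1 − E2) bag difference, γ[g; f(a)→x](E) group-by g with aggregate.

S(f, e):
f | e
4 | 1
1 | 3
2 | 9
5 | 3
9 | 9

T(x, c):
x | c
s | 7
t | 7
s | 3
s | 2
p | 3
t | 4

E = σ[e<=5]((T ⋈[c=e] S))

Subexpression sizes:
  T → 6
  S → 5
  (T ⋈[c=e] S) → 4
  σ[e<=5]((T ⋈[c=e] S)) → 4

|E| = 4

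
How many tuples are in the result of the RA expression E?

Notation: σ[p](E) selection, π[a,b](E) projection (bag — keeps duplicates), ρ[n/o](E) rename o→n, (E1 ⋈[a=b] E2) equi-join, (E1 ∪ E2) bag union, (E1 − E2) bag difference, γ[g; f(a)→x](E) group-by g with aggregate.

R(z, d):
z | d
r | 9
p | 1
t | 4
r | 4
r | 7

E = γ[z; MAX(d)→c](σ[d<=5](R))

Row counts bottom-up:
  R → 5
  σ[d<=5](R) → 3
  γ[z; MAX(d)→c](σ[d<=5](R)) → 3

|E| = 3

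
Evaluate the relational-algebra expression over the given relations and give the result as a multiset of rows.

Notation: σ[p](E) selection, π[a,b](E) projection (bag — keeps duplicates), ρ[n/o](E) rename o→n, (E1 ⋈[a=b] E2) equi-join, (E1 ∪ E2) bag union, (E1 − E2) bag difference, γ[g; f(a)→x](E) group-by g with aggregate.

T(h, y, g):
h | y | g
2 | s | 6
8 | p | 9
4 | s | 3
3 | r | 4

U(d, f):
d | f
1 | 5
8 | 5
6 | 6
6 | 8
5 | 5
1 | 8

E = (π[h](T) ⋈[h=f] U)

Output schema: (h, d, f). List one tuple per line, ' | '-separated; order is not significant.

Per-node cardinality:
  T → 4
  π[h](T) → 4
  U → 6
  (π[h](T) ⋈[h=f] U) → 2

== RESULT ==
h | d | f
8 | 1 | 8
8 | 6 | 8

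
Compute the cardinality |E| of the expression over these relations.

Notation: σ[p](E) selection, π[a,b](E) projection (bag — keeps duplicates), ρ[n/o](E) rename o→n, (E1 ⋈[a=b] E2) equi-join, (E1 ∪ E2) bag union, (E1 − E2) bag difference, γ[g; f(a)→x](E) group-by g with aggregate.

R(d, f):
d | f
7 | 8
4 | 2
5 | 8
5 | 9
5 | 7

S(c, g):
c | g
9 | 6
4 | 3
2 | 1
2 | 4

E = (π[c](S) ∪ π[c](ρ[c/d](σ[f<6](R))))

Row counts bottom-up:
  S → 4
  π[c](S) → 4
  R → 5
  σ[f<6](R) → 1
  ρ[c/d](σ[f<6](R)) → 1
  π[c](ρ[c/d](σ[f<6](R))) → 1
  (π[c](S) ∪ π[c](ρ[c/d](σ[f<6](R)))) → 5

|E| = 5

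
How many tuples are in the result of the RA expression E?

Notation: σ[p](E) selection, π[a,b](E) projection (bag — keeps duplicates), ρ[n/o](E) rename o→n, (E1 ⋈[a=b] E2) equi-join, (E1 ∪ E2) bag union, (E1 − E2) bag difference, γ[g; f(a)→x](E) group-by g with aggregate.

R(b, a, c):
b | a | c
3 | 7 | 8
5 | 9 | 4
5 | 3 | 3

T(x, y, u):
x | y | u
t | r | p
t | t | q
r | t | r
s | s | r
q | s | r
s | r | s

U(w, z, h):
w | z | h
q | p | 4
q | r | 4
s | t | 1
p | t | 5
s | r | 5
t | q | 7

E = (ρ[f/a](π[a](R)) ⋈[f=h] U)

Subexpression sizes:
  R → 3
  π[a](R) → 3
  ρ[f/a](π[a](R)) → 3
  U → 6
  (ρ[f/a](π[a](R)) ⋈[f=h] U) → 1

|E| = 1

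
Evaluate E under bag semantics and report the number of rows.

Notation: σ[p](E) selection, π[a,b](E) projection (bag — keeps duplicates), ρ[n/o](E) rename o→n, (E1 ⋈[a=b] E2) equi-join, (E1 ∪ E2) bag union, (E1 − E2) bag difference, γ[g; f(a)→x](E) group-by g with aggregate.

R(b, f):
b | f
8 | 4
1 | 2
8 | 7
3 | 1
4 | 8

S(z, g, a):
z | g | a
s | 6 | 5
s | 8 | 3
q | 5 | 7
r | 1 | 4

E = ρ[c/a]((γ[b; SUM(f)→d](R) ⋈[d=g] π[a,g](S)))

Per-node cardinality:
  R → 5
  γ[b; SUM(f)→d](R) → 4
  S → 4
  π[a,g](S) → 4
  (γ[b; SUM(f)→d](R) ⋈[d=g] π[a,g](S)) → 2
  ρ[c/a]((γ[b; SUM(f)→d](R) ⋈[d=g] π[a,g](S))) → 2

|E| = 2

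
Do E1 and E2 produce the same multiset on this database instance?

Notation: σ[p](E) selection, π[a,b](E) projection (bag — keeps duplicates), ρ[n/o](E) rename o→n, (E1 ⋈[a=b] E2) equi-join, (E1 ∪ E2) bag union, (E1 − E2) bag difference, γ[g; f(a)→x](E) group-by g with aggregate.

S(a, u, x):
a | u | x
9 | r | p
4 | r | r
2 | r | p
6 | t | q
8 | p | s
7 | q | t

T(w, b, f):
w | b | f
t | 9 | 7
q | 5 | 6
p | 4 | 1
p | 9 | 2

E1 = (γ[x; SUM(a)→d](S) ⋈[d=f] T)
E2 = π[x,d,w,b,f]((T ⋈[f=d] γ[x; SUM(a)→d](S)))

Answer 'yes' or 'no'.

E1 row counts bottom-up:
  S → 6
  γ[x; SUM(a)→d](S) → 5
  T → 4
  (γ[x; SUM(a)→d](S) ⋈[d=f] T) → 2
E2 row counts bottom-up:
  T → 4
  S → 6
  γ[x; SUM(a)→d](S) → 5
  (T ⋈[f=d] γ[x; SUM(a)→d](S)) → 2
  π[x,d,w,b,f]((T ⋈[f=d] γ[x; SUM(a)→d](S))) → 2

E1 and E2 produce the same multiset:
x | d | w | b | f
q | 6 | q | 5 | 6
t | 7 | t | 9 | 7

yes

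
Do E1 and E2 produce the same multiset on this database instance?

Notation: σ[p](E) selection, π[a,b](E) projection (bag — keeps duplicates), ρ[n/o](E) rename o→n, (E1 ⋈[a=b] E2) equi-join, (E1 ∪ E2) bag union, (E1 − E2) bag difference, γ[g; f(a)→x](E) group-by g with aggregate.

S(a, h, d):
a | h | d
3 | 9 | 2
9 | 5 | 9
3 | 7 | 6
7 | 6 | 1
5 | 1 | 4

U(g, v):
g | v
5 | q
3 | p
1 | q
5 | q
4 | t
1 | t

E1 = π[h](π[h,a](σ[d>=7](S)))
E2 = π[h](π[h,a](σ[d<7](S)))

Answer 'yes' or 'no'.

E1 row counts bottom-up:
  S → 5
  σ[d>=7](S) → 1
  π[h,a](σ[d>=7](S)) → 1
  π[h](π[h,a](σ[d>=7](S))) → 1
E2 row counts bottom-up:
  S → 5
  σ[d<7](S) → 4
  π[h,a](σ[d<7](S)) → 4
  π[h](π[h,a](σ[d<7](S))) → 4

E1 result:
h
5
E2 result:
h
1
6
7
9
Witness: (6,) appears 0× in E1 but 1× in E2.

no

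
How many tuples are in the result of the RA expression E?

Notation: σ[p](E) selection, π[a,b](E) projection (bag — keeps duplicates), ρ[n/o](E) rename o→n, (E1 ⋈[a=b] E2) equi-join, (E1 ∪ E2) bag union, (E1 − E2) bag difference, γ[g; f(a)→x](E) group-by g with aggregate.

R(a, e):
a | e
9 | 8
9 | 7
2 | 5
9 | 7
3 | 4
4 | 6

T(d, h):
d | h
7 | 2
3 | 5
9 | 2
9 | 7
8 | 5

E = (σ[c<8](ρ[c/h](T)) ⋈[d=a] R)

Row counts bottom-up:
  T → 5
  ρ[c/h](T) → 5
  σ[c<8](ρ[c/h](T)) → 5
  R → 6
  (σ[c<8](ρ[c/h](T)) ⋈[d=a] R) → 7

|E| = 7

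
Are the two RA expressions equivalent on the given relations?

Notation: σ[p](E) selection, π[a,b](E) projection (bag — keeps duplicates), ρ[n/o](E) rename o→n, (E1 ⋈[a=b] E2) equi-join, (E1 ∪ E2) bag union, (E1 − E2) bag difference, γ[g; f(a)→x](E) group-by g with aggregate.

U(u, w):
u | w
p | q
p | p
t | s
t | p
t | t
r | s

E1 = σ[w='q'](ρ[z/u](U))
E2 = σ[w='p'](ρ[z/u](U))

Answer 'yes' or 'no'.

E1 stepwise |·|:
  U → 6
  ρ[z/u](U) → 6
  σ[w='q'](ρ[z/u](U)) → 1
E2 stepwise |·|:
  U → 6
  ρ[z/u](U) → 6
  σ[w='p'](ρ[z/u](U)) → 2

E1 result:
z | w
p | q
E2 result:
z | w
p | p
t | p
Witness: ('t', 'p') appears 0× in E1 but 1× in E2.

no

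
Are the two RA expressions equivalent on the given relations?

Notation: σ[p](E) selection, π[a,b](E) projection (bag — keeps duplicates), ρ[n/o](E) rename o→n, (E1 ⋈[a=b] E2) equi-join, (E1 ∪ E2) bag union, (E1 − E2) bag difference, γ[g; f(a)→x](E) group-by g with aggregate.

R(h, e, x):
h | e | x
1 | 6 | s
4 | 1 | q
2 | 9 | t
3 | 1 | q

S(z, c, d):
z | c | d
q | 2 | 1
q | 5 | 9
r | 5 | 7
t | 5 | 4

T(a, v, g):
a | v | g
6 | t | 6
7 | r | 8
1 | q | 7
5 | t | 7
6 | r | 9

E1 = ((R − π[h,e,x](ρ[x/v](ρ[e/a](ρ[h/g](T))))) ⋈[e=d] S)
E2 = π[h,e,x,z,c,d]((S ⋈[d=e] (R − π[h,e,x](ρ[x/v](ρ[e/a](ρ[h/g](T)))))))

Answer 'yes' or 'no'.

E1 row counts bottom-up:
  R → 4
  T → 5
  ρ[h/g](T) → 5
  ρ[e/a](ρ[h/g](T)) → 5
  ρ[x/v](ρ[e/a](ρ[h/g](T))) → 5
  π[h,e,x](ρ[x/v](ρ[e/a](ρ[h/g](T)))) → 5
  (R − π[h,e,x](ρ[x/v](ρ[e/a](ρ[h/g](T))))) → 4
  S → 4
  ((R − π[h,e,x](ρ[x/v](ρ[e/a](ρ[h/g](T))))) ⋈[e=d] S) → 3
E2 row counts bottom-up:
  S → 4
  R → 4
  T → 5
  ρ[h/g](T) → 5
  ρ[e/a](ρ[h/g](T)) → 5
  ρ[x/v](ρ[e/a](ρ[h/g](T))) → 5
  π[h,e,x](ρ[x/v](ρ[e/a](ρ[h/g](T)))) → 5
  (R − π[h,e,x](ρ[x/v](ρ[e/a](ρ[h/g](T))))) → 4
  (S ⋈[d=e] (R − π[h,e,x](ρ[x/v](ρ[e/a](ρ[h/g](T)))))) → 3
  π[h,e,x,z,c,d]((S ⋈[d=e] (R − π[h,e,x](ρ[x/v](ρ[e/a](ρ[h/g](T))))))) → 3

E1 and E2 produce the same multiset:
h | e | x | z | c | d
2 | 9 | t | q | 5 | 9
3 | 1 | q | q | 2 | 1
4 | 1 | q | q | 2 | 1

yes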